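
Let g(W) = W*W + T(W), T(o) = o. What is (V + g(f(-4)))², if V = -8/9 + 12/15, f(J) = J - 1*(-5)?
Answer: 7396/2025 ≈ 3.6523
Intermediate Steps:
f(J) = 5 + J (f(J) = J + 5 = 5 + J)
g(W) = W + W² (g(W) = W*W + W = W² + W = W + W²)
V = -4/45 (V = -8*⅑ + 12*(1/15) = -8/9 + ⅘ = -4/45 ≈ -0.088889)
(V + g(f(-4)))² = (-4/45 + (5 - 4)*(1 + (5 - 4)))² = (-4/45 + 1*(1 + 1))² = (-4/45 + 1*2)² = (-4/45 + 2)² = (86/45)² = 7396/2025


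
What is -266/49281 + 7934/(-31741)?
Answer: -399438560/1564228221 ≈ -0.25536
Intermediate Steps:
-266/49281 + 7934/(-31741) = -266*1/49281 + 7934*(-1/31741) = -266/49281 - 7934/31741 = -399438560/1564228221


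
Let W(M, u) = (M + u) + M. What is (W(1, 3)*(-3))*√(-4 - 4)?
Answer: -30*I*√2 ≈ -42.426*I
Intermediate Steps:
W(M, u) = u + 2*M
(W(1, 3)*(-3))*√(-4 - 4) = ((3 + 2*1)*(-3))*√(-4 - 4) = ((3 + 2)*(-3))*√(-8) = (5*(-3))*(2*I*√2) = -30*I*√2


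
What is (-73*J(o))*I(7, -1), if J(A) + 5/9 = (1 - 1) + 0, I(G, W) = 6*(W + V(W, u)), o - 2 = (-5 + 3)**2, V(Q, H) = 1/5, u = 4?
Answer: -584/3 ≈ -194.67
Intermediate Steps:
V(Q, H) = 1/5
o = 6 (o = 2 + (-5 + 3)**2 = 2 + (-2)**2 = 2 + 4 = 6)
I(G, W) = 6/5 + 6*W (I(G, W) = 6*(W + 1/5) = 6*(1/5 + W) = 6/5 + 6*W)
J(A) = -5/9 (J(A) = -5/9 + ((1 - 1) + 0) = -5/9 + (0 + 0) = -5/9 + 0 = -5/9)
(-73*J(o))*I(7, -1) = (-73*(-5/9))*(6/5 + 6*(-1)) = 365*(6/5 - 6)/9 = (365/9)*(-24/5) = -584/3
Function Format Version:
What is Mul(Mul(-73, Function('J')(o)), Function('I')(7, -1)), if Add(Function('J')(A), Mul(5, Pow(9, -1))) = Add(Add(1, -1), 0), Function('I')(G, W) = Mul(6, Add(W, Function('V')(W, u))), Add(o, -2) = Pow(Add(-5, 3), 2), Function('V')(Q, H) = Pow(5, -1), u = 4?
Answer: Rational(-584, 3) ≈ -194.67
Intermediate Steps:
Function('V')(Q, H) = Rational(1, 5)
o = 6 (o = Add(2, Pow(Add(-5, 3), 2)) = Add(2, Pow(-2, 2)) = Add(2, 4) = 6)
Function('I')(G, W) = Add(Rational(6, 5), Mul(6, W)) (Function('I')(G, W) = Mul(6, Add(W, Rational(1, 5))) = Mul(6, Add(Rational(1, 5), W)) = Add(Rational(6, 5), Mul(6, W)))
Function('J')(A) = Rational(-5, 9) (Function('J')(A) = Add(Rational(-5, 9), Add(Add(1, -1), 0)) = Add(Rational(-5, 9), Add(0, 0)) = Add(Rational(-5, 9), 0) = Rational(-5, 9))
Mul(Mul(-73, Function('J')(o)), Function('I')(7, -1)) = Mul(Mul(-73, Rational(-5, 9)), Add(Rational(6, 5), Mul(6, -1))) = Mul(Rational(365, 9), Add(Rational(6, 5), -6)) = Mul(Rational(365, 9), Rational(-24, 5)) = Rational(-584, 3)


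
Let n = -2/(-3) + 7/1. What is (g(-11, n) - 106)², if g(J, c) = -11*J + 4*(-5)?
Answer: 25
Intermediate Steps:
n = 23/3 (n = -2*(-⅓) + 7*1 = ⅔ + 7 = 23/3 ≈ 7.6667)
g(J, c) = -20 - 11*J (g(J, c) = -11*J - 20 = -20 - 11*J)
(g(-11, n) - 106)² = ((-20 - 11*(-11)) - 106)² = ((-20 + 121) - 106)² = (101 - 106)² = (-5)² = 25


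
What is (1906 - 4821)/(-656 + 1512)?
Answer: -2915/856 ≈ -3.4054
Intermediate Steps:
(1906 - 4821)/(-656 + 1512) = -2915/856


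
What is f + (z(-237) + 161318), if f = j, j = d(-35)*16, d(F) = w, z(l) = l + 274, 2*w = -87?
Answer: 160659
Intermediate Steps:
w = -87/2 (w = (1/2)*(-87) = -87/2 ≈ -43.500)
z(l) = 274 + l
d(F) = -87/2
j = -696 (j = -87/2*16 = -696)
f = -696
f + (z(-237) + 161318) = -696 + ((274 - 237) + 161318) = -696 + (37 + 161318) = -696 + 161355 = 160659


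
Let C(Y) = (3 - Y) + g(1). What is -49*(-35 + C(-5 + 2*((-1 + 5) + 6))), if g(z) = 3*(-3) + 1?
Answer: 2695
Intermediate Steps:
g(z) = -8 (g(z) = -9 + 1 = -8)
C(Y) = -5 - Y (C(Y) = (3 - Y) - 8 = -5 - Y)
-49*(-35 + C(-5 + 2*((-1 + 5) + 6))) = -49*(-35 + (-5 - (-5 + 2*((-1 + 5) + 6)))) = -49*(-35 + (-5 - (-5 + 2*(4 + 6)))) = -49*(-35 + (-5 - (-5 + 2*10))) = -49*(-35 + (-5 - (-5 + 20))) = -49*(-35 + (-5 - 1*15)) = -49*(-35 + (-5 - 15)) = -49*(-35 - 20) = -49*(-55) = 2695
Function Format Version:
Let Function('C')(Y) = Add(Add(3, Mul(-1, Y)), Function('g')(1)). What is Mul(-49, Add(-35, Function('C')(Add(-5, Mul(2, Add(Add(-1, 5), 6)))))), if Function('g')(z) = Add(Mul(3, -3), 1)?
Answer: 2695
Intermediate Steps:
Function('g')(z) = -8 (Function('g')(z) = Add(-9, 1) = -8)
Function('C')(Y) = Add(-5, Mul(-1, Y)) (Function('C')(Y) = Add(Add(3, Mul(-1, Y)), -8) = Add(-5, Mul(-1, Y)))
Mul(-49, Add(-35, Function('C')(Add(-5, Mul(2, Add(Add(-1, 5), 6)))))) = Mul(-49, Add(-35, Add(-5, Mul(-1, Add(-5, Mul(2, Add(Add(-1, 5), 6))))))) = Mul(-49, Add(-35, Add(-5, Mul(-1, Add(-5, Mul(2, Add(4, 6))))))) = Mul(-49, Add(-35, Add(-5, Mul(-1, Add(-5, Mul(2, 10)))))) = Mul(-49, Add(-35, Add(-5, Mul(-1, Add(-5, 20))))) = Mul(-49, Add(-35, Add(-5, Mul(-1, 15)))) = Mul(-49, Add(-35, Add(-5, -15))) = Mul(-49, Add(-35, -20)) = Mul(-49, -55) = 2695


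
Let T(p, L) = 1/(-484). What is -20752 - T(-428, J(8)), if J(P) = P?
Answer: -10043967/484 ≈ -20752.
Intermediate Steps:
T(p, L) = -1/484
-20752 - T(-428, J(8)) = -20752 - 1*(-1/484) = -20752 + 1/484 = -10043967/484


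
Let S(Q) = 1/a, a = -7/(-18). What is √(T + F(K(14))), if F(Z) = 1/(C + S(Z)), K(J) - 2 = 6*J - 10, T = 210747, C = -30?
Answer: √121390251/24 ≈ 459.07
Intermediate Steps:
a = 7/18 (a = -7*(-1/18) = 7/18 ≈ 0.38889)
K(J) = -8 + 6*J (K(J) = 2 + (6*J - 10) = 2 + (-10 + 6*J) = -8 + 6*J)
S(Q) = 18/7 (S(Q) = 1/(7/18) = 18/7)
F(Z) = -7/192 (F(Z) = 1/(-30 + 18/7) = 1/(-192/7) = -7/192)
√(T + F(K(14))) = √(210747 - 7/192) = √(40463417/192) = √121390251/24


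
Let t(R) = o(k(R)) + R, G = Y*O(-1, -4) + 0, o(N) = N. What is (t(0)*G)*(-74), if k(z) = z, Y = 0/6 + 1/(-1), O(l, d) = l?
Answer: 0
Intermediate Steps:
Y = -1 (Y = 0*(⅙) + 1*(-1) = 0 - 1 = -1)
G = 1 (G = -1*(-1) + 0 = 1 + 0 = 1)
t(R) = 2*R (t(R) = R + R = 2*R)
(t(0)*G)*(-74) = ((2*0)*1)*(-74) = (0*1)*(-74) = 0*(-74) = 0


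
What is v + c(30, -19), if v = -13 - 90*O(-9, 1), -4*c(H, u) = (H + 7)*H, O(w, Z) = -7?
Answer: 679/2 ≈ 339.50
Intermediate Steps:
c(H, u) = -H*(7 + H)/4 (c(H, u) = -(H + 7)*H/4 = -(7 + H)*H/4 = -H*(7 + H)/4)
v = 617 (v = -13 - 90*(-7) = -13 + 630 = 617)
v + c(30, -19) = 617 - ¼*30*(7 + 30) = 617 - ¼*30*37 = 617 - 555/2 = 679/2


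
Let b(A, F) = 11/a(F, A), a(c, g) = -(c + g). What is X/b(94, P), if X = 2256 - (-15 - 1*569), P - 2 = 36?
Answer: -34080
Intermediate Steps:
a(c, g) = -c - g
P = 38 (P = 2 + 36 = 38)
b(A, F) = 11/(-A - F) (b(A, F) = 11/(-F - A) = 11/(-A - F))
X = 2840 (X = 2256 - (-15 - 569) = 2256 - 1*(-584) = 2256 + 584 = 2840)
X/b(94, P) = 2840/((-11/(94 + 38))) = 2840/((-11/132)) = 2840/((-11*1/132)) = 2840/(-1/12) = 2840*(-12) = -34080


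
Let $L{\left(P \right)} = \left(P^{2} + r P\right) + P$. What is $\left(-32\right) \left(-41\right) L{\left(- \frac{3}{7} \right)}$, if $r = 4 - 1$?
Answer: $- \frac{98400}{49} \approx -2008.2$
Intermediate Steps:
$r = 3$ ($r = 4 - 1 = 3$)
$L{\left(P \right)} = P^{2} + 4 P$ ($L{\left(P \right)} = \left(P^{2} + 3 P\right) + P = P^{2} + 4 P$)
$\left(-32\right) \left(-41\right) L{\left(- \frac{3}{7} \right)} = \left(-32\right) \left(-41\right) - \frac{3}{7} \left(4 - \frac{3}{7}\right) = 1312 \left(-3\right) \frac{1}{7} \left(4 - \frac{3}{7}\right) = 1312 \left(- \frac{3 \left(4 - \frac{3}{7}\right)}{7}\right) = 1312 \left(\left(- \frac{3}{7}\right) \frac{25}{7}\right) = 1312 \left(- \frac{75}{49}\right) = - \frac{98400}{49}$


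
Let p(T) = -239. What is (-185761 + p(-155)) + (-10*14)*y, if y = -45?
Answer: -179700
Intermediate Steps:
(-185761 + p(-155)) + (-10*14)*y = (-185761 - 239) - 10*14*(-45) = -186000 - 140*(-45) = -186000 + 6300 = -179700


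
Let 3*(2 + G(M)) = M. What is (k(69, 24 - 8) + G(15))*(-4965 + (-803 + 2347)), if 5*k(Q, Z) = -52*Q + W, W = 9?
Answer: 12192444/5 ≈ 2.4385e+6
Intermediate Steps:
G(M) = -2 + M/3
k(Q, Z) = 9/5 - 52*Q/5 (k(Q, Z) = (-52*Q + 9)/5 = (9 - 52*Q)/5 = 9/5 - 52*Q/5)
(k(69, 24 - 8) + G(15))*(-4965 + (-803 + 2347)) = ((9/5 - 52/5*69) + (-2 + (⅓)*15))*(-4965 + (-803 + 2347)) = ((9/5 - 3588/5) + (-2 + 5))*(-4965 + 1544) = (-3579/5 + 3)*(-3421) = -3564/5*(-3421) = 12192444/5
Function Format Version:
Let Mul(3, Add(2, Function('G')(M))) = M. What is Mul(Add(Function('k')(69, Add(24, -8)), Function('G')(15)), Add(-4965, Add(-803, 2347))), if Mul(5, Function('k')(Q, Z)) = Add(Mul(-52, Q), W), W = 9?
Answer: Rational(12192444, 5) ≈ 2.4385e+6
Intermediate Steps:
Function('G')(M) = Add(-2, Mul(Rational(1, 3), M))
Function('k')(Q, Z) = Add(Rational(9, 5), Mul(Rational(-52, 5), Q)) (Function('k')(Q, Z) = Mul(Rational(1, 5), Add(Mul(-52, Q), 9)) = Mul(Rational(1, 5), Add(9, Mul(-52, Q))) = Add(Rational(9, 5), Mul(Rational(-52, 5), Q)))
Mul(Add(Function('k')(69, Add(24, -8)), Function('G')(15)), Add(-4965, Add(-803, 2347))) = Mul(Add(Add(Rational(9, 5), Mul(Rational(-52, 5), 69)), Add(-2, Mul(Rational(1, 3), 15))), Add(-4965, Add(-803, 2347))) = Mul(Add(Add(Rational(9, 5), Rational(-3588, 5)), Add(-2, 5)), Add(-4965, 1544)) = Mul(Add(Rational(-3579, 5), 3), -3421) = Mul(Rational(-3564, 5), -3421) = Rational(12192444, 5)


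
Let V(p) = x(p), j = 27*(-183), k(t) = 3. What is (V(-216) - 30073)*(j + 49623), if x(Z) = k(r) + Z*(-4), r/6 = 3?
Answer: -1304982492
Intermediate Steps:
r = 18 (r = 6*3 = 18)
j = -4941
x(Z) = 3 - 4*Z (x(Z) = 3 + Z*(-4) = 3 - 4*Z)
V(p) = 3 - 4*p
(V(-216) - 30073)*(j + 49623) = ((3 - 4*(-216)) - 30073)*(-4941 + 49623) = ((3 + 864) - 30073)*44682 = (867 - 30073)*44682 = -29206*44682 = -1304982492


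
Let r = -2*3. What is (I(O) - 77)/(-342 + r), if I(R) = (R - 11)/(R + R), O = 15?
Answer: 1153/5220 ≈ 0.22088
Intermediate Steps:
r = -6
I(R) = (-11 + R)/(2*R) (I(R) = (-11 + R)/((2*R)) = (-11 + R)*(1/(2*R)) = (-11 + R)/(2*R))
(I(O) - 77)/(-342 + r) = ((½)*(-11 + 15)/15 - 77)/(-342 - 6) = ((½)*(1/15)*4 - 77)/(-348) = (2/15 - 77)*(-1/348) = -1153/15*(-1/348) = 1153/5220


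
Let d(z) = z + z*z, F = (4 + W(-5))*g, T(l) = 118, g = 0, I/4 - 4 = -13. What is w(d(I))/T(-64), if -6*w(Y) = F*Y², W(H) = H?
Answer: 0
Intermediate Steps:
I = -36 (I = 16 + 4*(-13) = 16 - 52 = -36)
F = 0 (F = (4 - 5)*0 = -1*0 = 0)
d(z) = z + z²
w(Y) = 0 (w(Y) = -0*Y² = -⅙*0 = 0)
w(d(I))/T(-64) = 0/118 = 0*(1/118) = 0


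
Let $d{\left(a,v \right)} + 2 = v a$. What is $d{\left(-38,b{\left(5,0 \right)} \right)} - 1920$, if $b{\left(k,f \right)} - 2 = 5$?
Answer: $-2188$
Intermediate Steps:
$b{\left(k,f \right)} = 7$ ($b{\left(k,f \right)} = 2 + 5 = 7$)
$d{\left(a,v \right)} = -2 + a v$ ($d{\left(a,v \right)} = -2 + v a = -2 + a v$)
$d{\left(-38,b{\left(5,0 \right)} \right)} - 1920 = \left(-2 - 266\right) - 1920 = -268 - 1920 = -2188$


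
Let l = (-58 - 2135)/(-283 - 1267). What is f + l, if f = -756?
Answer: -1169607/1550 ≈ -754.58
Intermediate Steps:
l = 2193/1550 (l = -2193/(-1550) = -2193*(-1/1550) = 2193/1550 ≈ 1.4148)
f + l = -756 + 2193/1550 = -1169607/1550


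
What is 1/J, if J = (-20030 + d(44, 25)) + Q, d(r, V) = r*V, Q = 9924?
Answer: -1/9006 ≈ -0.00011104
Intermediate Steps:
d(r, V) = V*r
J = -9006 (J = (-20030 + 25*44) + 9924 = (-20030 + 1100) + 9924 = -18930 + 9924 = -9006)
1/J = 1/(-9006) = -1/9006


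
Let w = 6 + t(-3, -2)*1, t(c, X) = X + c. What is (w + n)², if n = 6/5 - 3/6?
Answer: 289/100 ≈ 2.8900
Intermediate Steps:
n = 7/10 (n = 6*(⅕) - 3*⅙ = 6/5 - ½ = 7/10 ≈ 0.70000)
w = 1 (w = 6 + (-2 - 3)*1 = 6 - 5*1 = 6 - 5 = 1)
(w + n)² = (1 + 7/10)² = (17/10)² = 289/100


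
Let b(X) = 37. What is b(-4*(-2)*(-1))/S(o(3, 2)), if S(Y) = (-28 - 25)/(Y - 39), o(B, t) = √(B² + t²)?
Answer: 1443/53 - 37*√13/53 ≈ 24.709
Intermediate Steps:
S(Y) = -53/(-39 + Y)
b(-4*(-2)*(-1))/S(o(3, 2)) = 37/((-53/(-39 + √(3² + 2²)))) = 37/((-53/(-39 + √(9 + 4)))) = 37/((-53/(-39 + √13))) = 37*(39/53 - √13/53) = 1443/53 - 37*√13/53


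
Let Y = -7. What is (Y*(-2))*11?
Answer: 154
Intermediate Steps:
(Y*(-2))*11 = -7*(-2)*11 = 14*11 = 154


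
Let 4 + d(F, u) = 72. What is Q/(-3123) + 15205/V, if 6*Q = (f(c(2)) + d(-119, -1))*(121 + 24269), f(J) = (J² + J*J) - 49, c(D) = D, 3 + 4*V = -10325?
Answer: -36763625/895954 ≈ -41.033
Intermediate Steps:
V = -2582 (V = -¾ + (¼)*(-10325) = -¾ - 10325/4 = -2582)
d(F, u) = 68 (d(F, u) = -4 + 72 = 68)
f(J) = -49 + 2*J² (f(J) = (J² + J²) - 49 = 2*J² - 49 = -49 + 2*J²)
Q = 109755 (Q = (((-49 + 2*2²) + 68)*(121 + 24269))/6 = (((-49 + 2*4) + 68)*24390)/6 = (((-49 + 8) + 68)*24390)/6 = ((-41 + 68)*24390)/6 = (27*24390)/6 = (⅙)*658530 = 109755)
Q/(-3123) + 15205/V = 109755/(-3123) + 15205/(-2582) = 109755*(-1/3123) + 15205*(-1/2582) = -12195/347 - 15205/2582 = -36763625/895954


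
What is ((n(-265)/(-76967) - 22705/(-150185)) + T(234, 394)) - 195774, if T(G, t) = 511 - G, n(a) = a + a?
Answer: -451960894794406/2311857779 ≈ -1.9550e+5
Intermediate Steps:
n(a) = 2*a
((n(-265)/(-76967) - 22705/(-150185)) + T(234, 394)) - 195774 = (((2*(-265))/(-76967) - 22705/(-150185)) + (511 - 1*234)) - 195774 = ((-530*(-1/76967) - 22705*(-1/150185)) + (511 - 234)) - 195774 = ((530/76967 + 4541/30037) + 277) - 195774 = (365426757/2311857779 + 277) - 195774 = 640750031540/2311857779 - 195774 = -451960894794406/2311857779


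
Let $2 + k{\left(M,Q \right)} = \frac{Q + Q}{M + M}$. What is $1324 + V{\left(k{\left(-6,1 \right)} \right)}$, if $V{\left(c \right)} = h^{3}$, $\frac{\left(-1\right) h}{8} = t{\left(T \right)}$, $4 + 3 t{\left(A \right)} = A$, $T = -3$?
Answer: $\frac{211364}{27} \approx 7828.3$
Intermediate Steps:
$t{\left(A \right)} = - \frac{4}{3} + \frac{A}{3}$
$h = \frac{56}{3}$ ($h = - 8 \left(- \frac{4}{3} + \frac{1}{3} \left(-3\right)\right) = - 8 \left(- \frac{4}{3} - 1\right) = \left(-8\right) \left(- \frac{7}{3}\right) = \frac{56}{3} \approx 18.667$)
$k{\left(M,Q \right)} = -2 + \frac{Q}{M}$ ($k{\left(M,Q \right)} = -2 + \frac{Q + Q}{M + M} = -2 + \frac{2 Q}{2 M} = -2 + 2 Q \frac{1}{2 M} = -2 + \frac{Q}{M}$)
$V{\left(c \right)} = \frac{175616}{27}$ ($V{\left(c \right)} = \left(\frac{56}{3}\right)^{3} = \frac{175616}{27}$)
$1324 + V{\left(k{\left(-6,1 \right)} \right)} = 1324 + \frac{175616}{27} = \frac{211364}{27}$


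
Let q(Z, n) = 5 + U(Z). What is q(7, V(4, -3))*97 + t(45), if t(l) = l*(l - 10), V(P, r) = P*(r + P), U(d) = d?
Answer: 2739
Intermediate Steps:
V(P, r) = P*(P + r)
q(Z, n) = 5 + Z
t(l) = l*(-10 + l)
q(7, V(4, -3))*97 + t(45) = (5 + 7)*97 + 45*(-10 + 45) = 12*97 + 45*35 = 1164 + 1575 = 2739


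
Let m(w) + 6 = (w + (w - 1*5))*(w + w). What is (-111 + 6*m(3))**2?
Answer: 12321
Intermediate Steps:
m(w) = -6 + 2*w*(-5 + 2*w) (m(w) = -6 + (w + (w - 1*5))*(w + w) = -6 + (w + (w - 5))*(2*w) = -6 + (w + (-5 + w))*(2*w) = -6 + (-5 + 2*w)*(2*w) = -6 + 2*w*(-5 + 2*w))
(-111 + 6*m(3))**2 = (-111 + 6*(-6 - 10*3 + 4*3**2))**2 = (-111 + 6*(-6 - 30 + 4*9))**2 = (-111 + 6*(-6 - 30 + 36))**2 = (-111 + 6*0)**2 = (-111 + 0)**2 = (-111)**2 = 12321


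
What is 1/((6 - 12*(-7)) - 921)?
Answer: -1/831 ≈ -0.0012034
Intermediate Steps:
1/((6 - 12*(-7)) - 921) = 1/((6 + 84) - 921) = 1/(90 - 921) = 1/(-831) = -1/831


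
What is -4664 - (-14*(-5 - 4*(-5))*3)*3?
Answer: -2774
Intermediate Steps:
-4664 - (-14*(-5 - 4*(-5))*3)*3 = -4664 - (-14*(-5 + 20)*3)*3 = -4664 - (-210*3)*3 = -4664 - (-14*45)*3 = -4664 - (-630)*3 = -4664 - 1*(-1890) = -4664 + 1890 = -2774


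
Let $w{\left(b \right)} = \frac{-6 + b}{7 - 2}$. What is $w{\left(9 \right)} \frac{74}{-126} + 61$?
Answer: $\frac{6368}{105} \approx 60.648$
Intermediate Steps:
$w{\left(b \right)} = - \frac{6}{5} + \frac{b}{5}$ ($w{\left(b \right)} = \frac{-6 + b}{5} = \left(-6 + b\right) \frac{1}{5} = - \frac{6}{5} + \frac{b}{5}$)
$w{\left(9 \right)} \frac{74}{-126} + 61 = \left(- \frac{6}{5} + \frac{1}{5} \cdot 9\right) \frac{74}{-126} + 61 = \left(- \frac{6}{5} + \frac{9}{5}\right) 74 \left(- \frac{1}{126}\right) + 61 = \frac{3}{5} \left(- \frac{37}{63}\right) + 61 = - \frac{37}{105} + 61 = \frac{6368}{105}$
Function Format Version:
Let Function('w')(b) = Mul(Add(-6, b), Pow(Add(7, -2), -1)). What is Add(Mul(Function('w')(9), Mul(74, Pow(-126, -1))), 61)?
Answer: Rational(6368, 105) ≈ 60.648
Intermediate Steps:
Function('w')(b) = Add(Rational(-6, 5), Mul(Rational(1, 5), b)) (Function('w')(b) = Mul(Add(-6, b), Pow(5, -1)) = Mul(Add(-6, b), Rational(1, 5)) = Add(Rational(-6, 5), Mul(Rational(1, 5), b)))
Add(Mul(Function('w')(9), Mul(74, Pow(-126, -1))), 61) = Add(Mul(Add(Rational(-6, 5), Mul(Rational(1, 5), 9)), Mul(74, Pow(-126, -1))), 61) = Add(Mul(Add(Rational(-6, 5), Rational(9, 5)), Mul(74, Rational(-1, 126))), 61) = Add(Mul(Rational(3, 5), Rational(-37, 63)), 61) = Add(Rational(-37, 105), 61) = Rational(6368, 105)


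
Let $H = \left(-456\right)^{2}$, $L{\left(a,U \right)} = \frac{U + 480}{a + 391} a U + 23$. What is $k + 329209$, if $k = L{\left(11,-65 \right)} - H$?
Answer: $\frac{48464267}{402} \approx 1.2056 \cdot 10^{5}$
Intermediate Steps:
$L{\left(a,U \right)} = 23 + \frac{U a \left(480 + U\right)}{391 + a}$ ($L{\left(a,U \right)} = \frac{480 + U}{391 + a} a U + 23 = \frac{a \left(480 + U\right)}{391 + a} U + 23 = \frac{U a \left(480 + U\right)}{391 + a} + 23 = 23 + \frac{U a \left(480 + U\right)}{391 + a}$)
$H = 207936$
$k = - \frac{83877751}{402}$ ($k = \frac{8993 + 23 \cdot 11 + 11 \left(-65\right)^{2} + 480 \left(-65\right) 11}{391 + 11} - 207936 = \frac{8993 + 253 + 11 \cdot 4225 - 343200}{402} - 207936 = \frac{8993 + 253 + 46475 - 343200}{402} - 207936 = \frac{1}{402} \left(-287479\right) - 207936 = - \frac{287479}{402} - 207936 = - \frac{83877751}{402} \approx -2.0865 \cdot 10^{5}$)
$k + 329209 = - \frac{83877751}{402} + 329209 = \frac{48464267}{402}$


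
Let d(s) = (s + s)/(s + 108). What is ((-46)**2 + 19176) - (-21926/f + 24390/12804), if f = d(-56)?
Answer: 82981834/7469 ≈ 11110.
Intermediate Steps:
d(s) = 2*s/(108 + s) (d(s) = (2*s)/(108 + s) = 2*s/(108 + s))
f = -28/13 (f = 2*(-56)/(108 - 56) = 2*(-56)/52 = 2*(-56)*(1/52) = -28/13 ≈ -2.1538)
((-46)**2 + 19176) - (-21926/f + 24390/12804) = ((-46)**2 + 19176) - (-21926/(-28/13) + 24390/12804) = (2116 + 19176) - (-21926*(-13/28) + 24390*(1/12804)) = 21292 - (142519/14 + 4065/2134) = 21292 - 1*76048114/7469 = 21292 - 76048114/7469 = 82981834/7469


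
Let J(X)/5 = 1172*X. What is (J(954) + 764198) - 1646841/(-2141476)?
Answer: 13608306412529/2141476 ≈ 6.3546e+6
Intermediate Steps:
J(X) = 5860*X (J(X) = 5*(1172*X) = 5860*X)
(J(954) + 764198) - 1646841/(-2141476) = (5860*954 + 764198) - 1646841/(-2141476) = (5590440 + 764198) - 1646841*(-1/2141476) = 6354638 + 1646841/2141476 = 13608306412529/2141476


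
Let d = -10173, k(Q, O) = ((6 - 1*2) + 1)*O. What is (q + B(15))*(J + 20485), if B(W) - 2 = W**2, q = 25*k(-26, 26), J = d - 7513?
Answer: 9732123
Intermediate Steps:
k(Q, O) = 5*O (k(Q, O) = ((6 - 2) + 1)*O = (4 + 1)*O = 5*O)
J = -17686 (J = -10173 - 7513 = -17686)
q = 3250 (q = 25*(5*26) = 25*130 = 3250)
B(W) = 2 + W**2
(q + B(15))*(J + 20485) = (3250 + (2 + 15**2))*(-17686 + 20485) = (3250 + (2 + 225))*2799 = (3250 + 227)*2799 = 3477*2799 = 9732123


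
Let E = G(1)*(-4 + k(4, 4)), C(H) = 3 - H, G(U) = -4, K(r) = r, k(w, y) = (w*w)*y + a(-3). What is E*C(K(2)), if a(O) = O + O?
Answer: -216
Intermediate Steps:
a(O) = 2*O
k(w, y) = -6 + y*w² (k(w, y) = (w*w)*y + 2*(-3) = w²*y - 6 = y*w² - 6 = -6 + y*w²)
E = -216 (E = -4*(-4 + (-6 + 4*4²)) = -4*(-4 + (-6 + 4*16)) = -4*(-4 + (-6 + 64)) = -4*(-4 + 58) = -4*54 = -216)
E*C(K(2)) = -216*(3 - 1*2) = -216*(3 - 2) = -216*1 = -216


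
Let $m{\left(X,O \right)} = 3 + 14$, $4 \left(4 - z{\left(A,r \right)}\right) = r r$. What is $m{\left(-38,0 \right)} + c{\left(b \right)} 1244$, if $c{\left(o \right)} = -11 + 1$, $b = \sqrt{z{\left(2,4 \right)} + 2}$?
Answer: $-12423$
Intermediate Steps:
$z{\left(A,r \right)} = 4 - \frac{r^{2}}{4}$ ($z{\left(A,r \right)} = 4 - \frac{r r}{4} = 4 - \frac{r^{2}}{4}$)
$m{\left(X,O \right)} = 17$
$b = \sqrt{2}$ ($b = \sqrt{\left(4 - \frac{4^{2}}{4}\right) + 2} = \sqrt{\left(4 - 4\right) + 2} = \sqrt{0 + 2} = \sqrt{2} \approx 1.4142$)
$c{\left(o \right)} = -10$
$m{\left(-38,0 \right)} + c{\left(b \right)} 1244 = 17 - 12440 = -12423$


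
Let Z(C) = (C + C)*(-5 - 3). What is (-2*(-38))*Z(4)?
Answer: -4864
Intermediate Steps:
Z(C) = -16*C (Z(C) = (2*C)*(-8) = -16*C)
(-2*(-38))*Z(4) = (-2*(-38))*(-16*4) = 76*(-64) = -4864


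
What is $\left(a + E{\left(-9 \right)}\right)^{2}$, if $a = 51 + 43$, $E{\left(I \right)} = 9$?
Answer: $10609$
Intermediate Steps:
$a = 94$
$\left(a + E{\left(-9 \right)}\right)^{2} = \left(94 + 9\right)^{2} = 103^{2} = 10609$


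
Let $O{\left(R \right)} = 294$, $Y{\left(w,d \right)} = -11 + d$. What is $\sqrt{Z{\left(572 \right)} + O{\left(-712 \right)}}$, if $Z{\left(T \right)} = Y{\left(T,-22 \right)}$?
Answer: $3 \sqrt{29} \approx 16.155$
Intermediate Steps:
$Z{\left(T \right)} = -33$ ($Z{\left(T \right)} = -11 - 22 = -33$)
$\sqrt{Z{\left(572 \right)} + O{\left(-712 \right)}} = \sqrt{-33 + 294} = \sqrt{261} = 3 \sqrt{29}$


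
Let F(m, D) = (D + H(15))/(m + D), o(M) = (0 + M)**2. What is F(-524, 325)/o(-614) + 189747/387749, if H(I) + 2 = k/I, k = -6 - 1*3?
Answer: 17793891415138/36362230723495 ≈ 0.48935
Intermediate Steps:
o(M) = M**2
k = -9 (k = -6 - 3 = -9)
H(I) = -2 - 9/I
F(m, D) = (-13/5 + D)/(D + m) (F(m, D) = (D + (-2 - 9/15))/(m + D) = (D + (-2 - 9*1/15))/(D + m) = (D + (-2 - 3/5))/(D + m) = (D - 13/5)/(D + m) = (-13/5 + D)/(D + m))
F(-524, 325)/o(-614) + 189747/387749 = ((-13/5 + 325)/(325 - 524))/((-614)**2) + 189747/387749 = ((1612/5)/(-199))/376996 + 189747*(1/387749) = -1/199*1612/5*(1/376996) + 189747/387749 = -1612/995*1/376996 + 189747/387749 = -403/93777755 + 189747/387749 = 17793891415138/36362230723495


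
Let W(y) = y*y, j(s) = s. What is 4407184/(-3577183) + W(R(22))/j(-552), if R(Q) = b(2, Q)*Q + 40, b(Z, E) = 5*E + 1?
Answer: -5509759763215/493651254 ≈ -11161.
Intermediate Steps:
b(Z, E) = 1 + 5*E
R(Q) = 40 + Q*(1 + 5*Q) (R(Q) = (1 + 5*Q)*Q + 40 = Q*(1 + 5*Q) + 40 = 40 + Q*(1 + 5*Q))
W(y) = y²
4407184/(-3577183) + W(R(22))/j(-552) = 4407184/(-3577183) + (40 + 22*(1 + 5*22))²/(-552) = 4407184*(-1/3577183) + (40 + 22*(1 + 110))²*(-1/552) = -4407184/3577183 + (40 + 22*111)²*(-1/552) = -4407184/3577183 + (40 + 2442)²*(-1/552) = -4407184/3577183 + 2482²*(-1/552) = -4407184/3577183 + 6160324*(-1/552) = -4407184/3577183 - 1540081/138 = -5509759763215/493651254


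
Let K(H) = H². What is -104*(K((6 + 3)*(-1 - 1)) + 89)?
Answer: -42952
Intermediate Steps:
-104*(K((6 + 3)*(-1 - 1)) + 89) = -104*(((6 + 3)*(-1 - 1))² + 89) = -104*((9*(-2))² + 89) = -104*((-18)² + 89) = -104*(324 + 89) = -104*413 = -42952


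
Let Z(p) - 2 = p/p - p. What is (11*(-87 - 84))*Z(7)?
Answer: 7524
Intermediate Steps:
Z(p) = 3 - p (Z(p) = 2 + (p/p - p) = 2 + (1 - p) = 3 - p)
(11*(-87 - 84))*Z(7) = (11*(-87 - 84))*(3 - 1*7) = (11*(-171))*(3 - 7) = -1881*(-4) = 7524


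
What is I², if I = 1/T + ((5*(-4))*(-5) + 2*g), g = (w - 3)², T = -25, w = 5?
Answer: 7284601/625 ≈ 11655.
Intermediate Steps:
g = 4 (g = (5 - 3)² = 2² = 4)
I = 2699/25 (I = 1/(-25) + ((5*(-4))*(-5) + 2*4) = -1/25 + (-20*(-5) + 8) = -1/25 + (100 + 8) = -1/25 + 108 = 2699/25 ≈ 107.96)
I² = (2699/25)² = 7284601/625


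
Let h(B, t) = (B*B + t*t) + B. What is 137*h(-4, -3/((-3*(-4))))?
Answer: 26441/16 ≈ 1652.6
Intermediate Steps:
h(B, t) = B + B² + t² (h(B, t) = (B² + t²) + B = B + B² + t²)
137*h(-4, -3/((-3*(-4)))) = 137*(-4 + (-4)² + (-3/((-3*(-4))))²) = 137*(-4 + 16 + (-3/12)²) = 137*(-4 + 16 + (-3*1/12)²) = 137*(-4 + 16 + (-¼)²) = 137*(-4 + 16 + 1/16) = 137*(193/16) = 26441/16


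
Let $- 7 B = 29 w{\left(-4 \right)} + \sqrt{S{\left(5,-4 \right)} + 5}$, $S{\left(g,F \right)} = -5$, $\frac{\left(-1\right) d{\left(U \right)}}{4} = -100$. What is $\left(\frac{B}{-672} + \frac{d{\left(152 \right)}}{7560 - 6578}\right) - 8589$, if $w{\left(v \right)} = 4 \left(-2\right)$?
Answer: $- \frac{2479609651}{288708} \approx -8588.6$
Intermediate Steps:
$d{\left(U \right)} = 400$ ($d{\left(U \right)} = \left(-4\right) \left(-100\right) = 400$)
$w{\left(v \right)} = -8$
$B = \frac{232}{7}$ ($B = - \frac{29 \left(-8\right) + \sqrt{-5 + 5}}{7} = - \frac{-232 + \sqrt{0}}{7} = - \frac{-232 + 0}{7} = \left(- \frac{1}{7}\right) \left(-232\right) = \frac{232}{7} \approx 33.143$)
$\left(\frac{B}{-672} + \frac{d{\left(152 \right)}}{7560 - 6578}\right) - 8589 = \left(\frac{232}{7 \left(-672\right)} + \frac{400}{7560 - 6578}\right) - 8589 = \left(\frac{232}{7} \left(- \frac{1}{672}\right) + \frac{400}{982}\right) - 8589 = \left(- \frac{29}{588} + 400 \cdot \frac{1}{982}\right) - 8589 = \left(- \frac{29}{588} + \frac{200}{491}\right) - 8589 = \frac{103361}{288708} - 8589 = - \frac{2479609651}{288708}$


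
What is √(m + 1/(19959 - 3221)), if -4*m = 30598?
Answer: 3*I*√59530245265/8369 ≈ 87.461*I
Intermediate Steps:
m = -15299/2 (m = -¼*30598 = -15299/2 ≈ -7649.5)
√(m + 1/(19959 - 3221)) = √(-15299/2 + 1/(19959 - 3221)) = √(-15299/2 + 1/16738) = √(-64018665/8369) = 3*I*√59530245265/8369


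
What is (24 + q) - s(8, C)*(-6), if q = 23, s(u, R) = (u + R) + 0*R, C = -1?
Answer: 89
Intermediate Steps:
s(u, R) = R + u (s(u, R) = (R + u) + 0 = R + u)
(24 + q) - s(8, C)*(-6) = (24 + 23) - (-1 + 8)*(-6) = 47 - 1*7*(-6) = 47 - 7*(-6) = 47 + 42 = 89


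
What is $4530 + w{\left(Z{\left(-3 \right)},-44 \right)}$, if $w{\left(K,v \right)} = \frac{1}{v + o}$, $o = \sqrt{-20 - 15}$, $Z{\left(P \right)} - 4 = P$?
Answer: $\frac{8928586}{1971} - \frac{i \sqrt{35}}{1971} \approx 4530.0 - 0.0030016 i$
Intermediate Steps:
$Z{\left(P \right)} = 4 + P$
$o = i \sqrt{35}$ ($o = \sqrt{-35} = i \sqrt{35} \approx 5.9161 i$)
$w{\left(K,v \right)} = \frac{1}{v + i \sqrt{35}}$
$4530 + w{\left(Z{\left(-3 \right)},-44 \right)} = 4530 + \frac{1}{-44 + i \sqrt{35}}$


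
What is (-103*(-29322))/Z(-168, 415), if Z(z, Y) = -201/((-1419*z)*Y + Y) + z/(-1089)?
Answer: 108462356235138510/5540180357 ≈ 1.9577e+7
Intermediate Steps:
Z(z, Y) = -201/(Y - 1419*Y*z) - z/1089 (Z(z, Y) = -201/(-1419*Y*z + Y) + z*(-1/1089) = -201/(Y - 1419*Y*z) - z/1089)
(-103*(-29322))/Z(-168, 415) = (-103*(-29322))/(((1/1089)*(218889 + 415*(-168) - 1419*415*(-168)²)/(415*(-1 + 1419*(-168))))) = 3020166/(((1/1089)*(1/415)*(218889 - 69720 - 1419*415*28224)/(-1 - 238392))) = 3020166/(((1/1089)*(1/415)*(218889 - 69720 - 16620690240)/(-238393))) = 3020166/(((1/1089)*(1/415)*(-1/238393)*(-16620541071))) = 3020166/(5540180357/35912713485) = 3020166*(35912713485/5540180357) = 108462356235138510/5540180357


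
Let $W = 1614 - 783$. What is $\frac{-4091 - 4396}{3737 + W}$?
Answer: $- \frac{8487}{4568} \approx -1.8579$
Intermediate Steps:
$W = 831$
$\frac{-4091 - 4396}{3737 + W} = \frac{-4091 - 4396}{3737 + 831} = - \frac{8487}{4568}$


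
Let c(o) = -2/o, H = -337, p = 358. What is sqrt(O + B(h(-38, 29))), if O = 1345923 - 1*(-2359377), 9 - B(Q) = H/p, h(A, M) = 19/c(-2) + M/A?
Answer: sqrt(474887343322)/358 ≈ 1924.9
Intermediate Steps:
h(A, M) = 19 + M/A (h(A, M) = 19/((-2/(-2))) + M/A = 19/((-2*(-1/2))) + M/A = 19/1 + M/A = 19*1 + M/A = 19 + M/A)
B(Q) = 3559/358 (B(Q) = 9 - (-337)/358 = 9 - 1*(-337/358) = 9 + 337/358 = 3559/358)
O = 3705300 (O = 1345923 + 2359377 = 3705300)
sqrt(O + B(h(-38, 29))) = sqrt(3705300 + 3559/358) = sqrt(1326500959/358) = sqrt(474887343322)/358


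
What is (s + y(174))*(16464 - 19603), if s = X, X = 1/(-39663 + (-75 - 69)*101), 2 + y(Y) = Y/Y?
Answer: 170158912/54207 ≈ 3139.1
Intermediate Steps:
y(Y) = -1 (y(Y) = -2 + Y/Y = -2 + 1 = -1)
X = -1/54207 (X = 1/(-39663 - 144*101) = 1/(-39663 - 14544) = 1/(-54207) = -1/54207 ≈ -1.8448e-5)
s = -1/54207 ≈ -1.8448e-5
(s + y(174))*(16464 - 19603) = (-1/54207 - 1)*(16464 - 19603) = -54208/54207*(-3139) = 170158912/54207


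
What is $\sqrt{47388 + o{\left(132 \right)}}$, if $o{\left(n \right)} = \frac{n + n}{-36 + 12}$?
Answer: $\sqrt{47377} \approx 217.66$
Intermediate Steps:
$o{\left(n \right)} = - \frac{n}{12}$ ($o{\left(n \right)} = \frac{2 n}{-24} = 2 n \left(- \frac{1}{24}\right) = - \frac{n}{12}$)
$\sqrt{47388 + o{\left(132 \right)}} = \sqrt{47388 - 11} = \sqrt{47377}$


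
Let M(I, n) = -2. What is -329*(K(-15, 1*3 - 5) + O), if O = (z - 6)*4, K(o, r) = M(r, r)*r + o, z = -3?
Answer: 15463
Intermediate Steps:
K(o, r) = o - 2*r (K(o, r) = -2*r + o = o - 2*r)
O = -36 (O = (-3 - 6)*4 = -9*4 = -36)
-329*(K(-15, 1*3 - 5) + O) = -329*((-15 - 2*(1*3 - 5)) - 36) = -329*((-15 - 2*(3 - 5)) - 36) = -329*((-15 - 2*(-2)) - 36) = -329*((-15 + 4) - 36) = -329*(-11 - 36) = -329*(-47) = 15463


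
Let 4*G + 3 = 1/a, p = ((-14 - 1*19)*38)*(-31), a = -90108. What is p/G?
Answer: -1273766688/24575 ≈ -51832.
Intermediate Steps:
p = 38874 (p = ((-14 - 19)*38)*(-31) = -33*38*(-31) = -1254*(-31) = 38874)
G = -270325/360432 (G = -3/4 + (1/4)/(-90108) = -3/4 + (1/4)*(-1/90108) = -3/4 - 1/360432 = -270325/360432 ≈ -0.75000)
p/G = 38874/(-270325/360432) = 38874*(-360432/270325) = -1273766688/24575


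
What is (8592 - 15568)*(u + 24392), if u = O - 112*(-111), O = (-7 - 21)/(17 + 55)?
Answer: -2311933600/9 ≈ -2.5688e+8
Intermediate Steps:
O = -7/18 (O = -28/72 = -28*1/72 = -7/18 ≈ -0.38889)
u = 223769/18 (u = -7/18 - 112*(-111) = -7/18 + 12432 = 223769/18 ≈ 12432.)
(8592 - 15568)*(u + 24392) = (8592 - 15568)*(223769/18 + 24392) = -6976*662825/18 = -2311933600/9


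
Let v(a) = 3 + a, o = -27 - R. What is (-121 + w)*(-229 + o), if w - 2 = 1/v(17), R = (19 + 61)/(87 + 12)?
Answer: 5040308/165 ≈ 30547.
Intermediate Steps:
R = 80/99 ≈ 0.80808
o = -2753/99 (o = -27 - 1*80/99 = -27 - 80/99 = -2753/99 ≈ -27.808)
w = 41/20 (w = 2 + 1/(3 + 17) = 2 + 1/20 = 41/20 ≈ 2.0500)
(-121 + w)*(-229 + o) = (-121 + 41/20)*(-229 - 2753/99) = -2379/20*(-25424/99) = 5040308/165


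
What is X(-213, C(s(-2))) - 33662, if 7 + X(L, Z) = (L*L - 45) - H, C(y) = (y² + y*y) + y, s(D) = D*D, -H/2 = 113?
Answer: 11881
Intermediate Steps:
H = -226 (H = -2*113 = -226)
s(D) = D²
C(y) = y + 2*y² (C(y) = (y² + y²) + y = 2*y² + y = y + 2*y²)
X(L, Z) = 174 + L² (X(L, Z) = -7 + ((L*L - 45) - 1*(-226)) = -7 + ((L² - 45) + 226) = -7 + ((-45 + L²) + 226) = -7 + (181 + L²) = 174 + L²)
X(-213, C(s(-2))) - 33662 = (174 + (-213)²) - 33662 = (174 + 45369) - 33662 = 45543 - 33662 = 11881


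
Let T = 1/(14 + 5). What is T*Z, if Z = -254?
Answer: -254/19 ≈ -13.368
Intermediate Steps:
T = 1/19 ≈ 0.052632
T*Z = (1/19)*(-254) = -254/19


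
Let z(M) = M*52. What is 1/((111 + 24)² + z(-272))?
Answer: 1/4081 ≈ 0.00024504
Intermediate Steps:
z(M) = 52*M
1/((111 + 24)² + z(-272)) = 1/((111 + 24)² + 52*(-272)) = 1/(135² - 14144) = 1/(18225 - 14144) = 1/4081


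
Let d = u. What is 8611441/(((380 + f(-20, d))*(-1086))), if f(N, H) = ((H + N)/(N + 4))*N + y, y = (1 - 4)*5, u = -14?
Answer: -8611441/350235 ≈ -24.588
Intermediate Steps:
d = -14
y = -15 (y = -3*5 = -15)
f(N, H) = -15 + N*(H + N)/(4 + N) (f(N, H) = ((H + N)/(N + 4))*N - 15 = ((H + N)/(4 + N))*N - 15 = N*(H + N)/(4 + N) - 15 = -15 + N*(H + N)/(4 + N))
8611441/(((380 + f(-20, d))*(-1086))) = 8611441/(((380 + (-60 + (-20)² - 15*(-20) - 14*(-20))/(4 - 20))*(-1086))) = 8611441/(((380 + (-60 + 400 + 300 + 280)/(-16))*(-1086))) = 8611441/(((380 - 1/16*920)*(-1086))) = 8611441/(((380 - 115/2)*(-1086))) = 8611441/(((645/2)*(-1086))) = 8611441/(-350235) = 8611441*(-1/350235) = -8611441/350235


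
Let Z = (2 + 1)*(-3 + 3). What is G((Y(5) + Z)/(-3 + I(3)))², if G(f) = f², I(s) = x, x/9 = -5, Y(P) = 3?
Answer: 1/65536 ≈ 1.5259e-5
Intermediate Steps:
Z = 0 (Z = 3*0 = 0)
x = -45 (x = 9*(-5) = -45)
I(s) = -45
G((Y(5) + Z)/(-3 + I(3)))² = (((3 + 0)/(-3 - 45))²)² = ((3/(-48))²)² = ((3*(-1/48))²)² = ((-1/16)²)² = (1/256)² = 1/65536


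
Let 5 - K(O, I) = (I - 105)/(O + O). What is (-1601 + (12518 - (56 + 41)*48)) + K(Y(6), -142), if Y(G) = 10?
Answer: 125567/20 ≈ 6278.4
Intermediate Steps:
K(O, I) = 5 - (-105 + I)/(2*O) (K(O, I) = 5 - (I - 105)/(O + O) = 5 - (-105 + I)/(2*O))
(-1601 + (12518 - (56 + 41)*48)) + K(Y(6), -142) = (-1601 + (12518 - (56 + 41)*48)) + (½)*(105 - 1*(-142) + 10*10)/10 = (-1601 + (12518 - 97*48)) + (½)*(⅒)*(105 + 142 + 100) = (-1601 + (12518 - 1*4656)) + (½)*(⅒)*347 = (-1601 + (12518 - 4656)) + 347/20 = (-1601 + 7862) + 347/20 = 6261 + 347/20 = 125567/20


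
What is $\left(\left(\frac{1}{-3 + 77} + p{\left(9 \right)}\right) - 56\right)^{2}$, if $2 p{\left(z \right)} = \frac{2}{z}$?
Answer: $\frac{1384807369}{443556} \approx 3122.1$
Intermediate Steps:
$p{\left(z \right)} = \frac{1}{z}$ ($p{\left(z \right)} = \frac{2 \frac{1}{z}}{2} = \frac{1}{z}$)
$\left(\left(\frac{1}{-3 + 77} + p{\left(9 \right)}\right) - 56\right)^{2} = \left(\left(\frac{1}{-3 + 77} + \frac{1}{9}\right) - 56\right)^{2} = \left(\left(\frac{1}{74} + \frac{1}{9}\right) - 56\right)^{2} = \left(\frac{83}{666} - 56\right)^{2} = \left(- \frac{37213}{666}\right)^{2} = \frac{1384807369}{443556}$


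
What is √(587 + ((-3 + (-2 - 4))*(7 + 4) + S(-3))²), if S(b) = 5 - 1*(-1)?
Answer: 2*√2309 ≈ 96.104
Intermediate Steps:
S(b) = 6 (S(b) = 5 + 1 = 6)
√(587 + ((-3 + (-2 - 4))*(7 + 4) + S(-3))²) = √(587 + ((-3 + (-2 - 4))*(7 + 4) + 6)²) = √(587 + ((-3 - 6)*11 + 6)²) = √(587 + (-9*11 + 6)²) = √(587 + (-99 + 6)²) = √(587 + (-93)²) = √(587 + 8649) = √9236 = 2*√2309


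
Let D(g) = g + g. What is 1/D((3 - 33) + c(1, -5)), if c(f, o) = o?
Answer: -1/70 ≈ -0.014286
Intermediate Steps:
D(g) = 2*g
1/D((3 - 33) + c(1, -5)) = 1/(2*((3 - 33) - 5)) = 1/(2*(-30 - 5)) = 1/(2*(-35)) = 1/(-70) = -1/70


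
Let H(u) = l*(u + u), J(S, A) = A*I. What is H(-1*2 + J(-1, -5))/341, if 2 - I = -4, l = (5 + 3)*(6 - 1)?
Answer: -2560/341 ≈ -7.5073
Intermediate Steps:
l = 40 (l = 8*5 = 40)
I = 6 (I = 2 - 1*(-4) = 2 + 4 = 6)
J(S, A) = 6*A (J(S, A) = A*6 = 6*A)
H(u) = 80*u (H(u) = 40*(u + u) = 40*(2*u) = 80*u)
H(-1*2 + J(-1, -5))/341 = (80*(-1*2 + 6*(-5)))/341 = (80*(-2 - 30))*(1/341) = (80*(-32))*(1/341) = -2560*1/341 = -2560/341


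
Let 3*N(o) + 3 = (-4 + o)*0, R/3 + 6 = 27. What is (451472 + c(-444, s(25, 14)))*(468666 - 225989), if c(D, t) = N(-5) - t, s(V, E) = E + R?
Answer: 109542941738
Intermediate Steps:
R = 63 (R = -18 + 3*27 = -18 + 81 = 63)
s(V, E) = 63 + E (s(V, E) = E + 63 = 63 + E)
N(o) = -1 (N(o) = -1 + ((-4 + o)*0)/3 = -1 + (⅓)*0 = -1 + 0 = -1)
c(D, t) = -1 - t
(451472 + c(-444, s(25, 14)))*(468666 - 225989) = (451472 + (-1 - (63 + 14)))*(468666 - 225989) = (451472 + (-1 - 1*77))*242677 = (451472 + (-1 - 77))*242677 = (451472 - 78)*242677 = 451394*242677 = 109542941738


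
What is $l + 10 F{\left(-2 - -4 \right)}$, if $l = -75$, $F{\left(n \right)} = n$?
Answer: $-55$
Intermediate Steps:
$l + 10 F{\left(-2 - -4 \right)} = -75 + 10 \left(-2 - -4\right) = -75 + 10 \left(-2 + 4\right) = -75 + 10 \cdot 2 = -75 + 20 = -55$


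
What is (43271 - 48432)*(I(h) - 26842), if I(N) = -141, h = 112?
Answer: 139259263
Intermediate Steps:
(43271 - 48432)*(I(h) - 26842) = (43271 - 48432)*(-141 - 26842) = -5161*(-26983) = 139259263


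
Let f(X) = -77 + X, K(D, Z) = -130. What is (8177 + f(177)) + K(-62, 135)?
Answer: 8147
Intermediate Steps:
(8177 + f(177)) + K(-62, 135) = (8177 + (-77 + 177)) - 130 = (8177 + 100) - 130 = 8277 - 130 = 8147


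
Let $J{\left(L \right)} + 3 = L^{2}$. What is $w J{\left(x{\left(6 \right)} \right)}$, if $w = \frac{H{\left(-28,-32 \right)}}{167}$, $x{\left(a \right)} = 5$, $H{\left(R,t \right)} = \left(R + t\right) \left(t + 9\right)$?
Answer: $\frac{30360}{167} \approx 181.8$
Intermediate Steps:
$H{\left(R,t \right)} = \left(9 + t\right) \left(R + t\right)$ ($H{\left(R,t \right)} = \left(R + t\right) \left(9 + t\right) = \left(9 + t\right) \left(R + t\right)$)
$J{\left(L \right)} = -3 + L^{2}$
$w = \frac{1380}{167}$ ($w = \frac{\left(-32\right)^{2} + 9 \left(-28\right) + 9 \left(-32\right) - -896}{167} = \left(1024 - 252 - 288 + 896\right) \frac{1}{167} = 1380 \cdot \frac{1}{167} = \frac{1380}{167} \approx 8.2635$)
$w J{\left(x{\left(6 \right)} \right)} = \frac{1380 \left(-3 + 5^{2}\right)}{167} = \frac{1380 \left(-3 + 25\right)}{167} = \frac{1380}{167} \cdot 22 = \frac{30360}{167}$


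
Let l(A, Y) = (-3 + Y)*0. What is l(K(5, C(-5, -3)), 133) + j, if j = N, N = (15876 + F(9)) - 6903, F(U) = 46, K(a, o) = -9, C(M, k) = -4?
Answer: 9019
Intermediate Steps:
l(A, Y) = 0
N = 9019 (N = (15876 + 46) - 6903 = 15922 - 6903 = 9019)
j = 9019
l(K(5, C(-5, -3)), 133) + j = 0 + 9019 = 9019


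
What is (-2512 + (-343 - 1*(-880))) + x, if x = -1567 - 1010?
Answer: -4552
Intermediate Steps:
x = -2577
(-2512 + (-343 - 1*(-880))) + x = (-2512 + (-343 - 1*(-880))) - 2577 = (-2512 + (-343 + 880)) - 2577 = (-2512 + 537) - 2577 = -1975 - 2577 = -4552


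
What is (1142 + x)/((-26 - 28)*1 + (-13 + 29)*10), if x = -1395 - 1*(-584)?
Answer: 331/106 ≈ 3.1226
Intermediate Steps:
x = -811 (x = -1395 + 584 = -811)
(1142 + x)/((-26 - 28)*1 + (-13 + 29)*10) = (1142 - 811)/((-26 - 28)*1 + (-13 + 29)*10) = 331/(-54*1 + 16*10) = 331/(-54 + 160) = 331/106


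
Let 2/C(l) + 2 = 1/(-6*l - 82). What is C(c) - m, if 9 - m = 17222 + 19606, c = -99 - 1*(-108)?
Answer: 10051315/273 ≈ 36818.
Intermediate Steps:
c = 9 (c = -99 + 108 = 9)
m = -36819 (m = 9 - (17222 + 19606) = 9 - 1*36828 = 9 - 36828 = -36819)
C(l) = 2/(-2 + 1/(-82 - 6*l)) (C(l) = 2/(-2 + 1/(-6*l - 82)) = 2/(-2 + 1/(-82 - 6*l)))
C(c) - m = 4*(-41 - 3*9)/(3*(55 + 4*9)) - 1*(-36819) = 4*(-41 - 27)/(3*(55 + 36)) + 36819 = (4/3)*(-68)/91 + 36819 = (4/3)*(1/91)*(-68) + 36819 = -272/273 + 36819 = 10051315/273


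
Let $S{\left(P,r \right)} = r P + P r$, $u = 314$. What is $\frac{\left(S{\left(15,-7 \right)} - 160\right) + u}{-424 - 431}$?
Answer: $\frac{56}{855} \approx 0.065497$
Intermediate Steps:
$S{\left(P,r \right)} = 2 P r$ ($S{\left(P,r \right)} = P r + P r = 2 P r$)
$\frac{\left(S{\left(15,-7 \right)} - 160\right) + u}{-424 - 431} = \frac{\left(2 \cdot 15 \left(-7\right) - 160\right) + 314}{-424 - 431} = \frac{\left(-210 - 160\right) + 314}{-855} = \left(-370 + 314\right) \left(- \frac{1}{855}\right) = \left(-56\right) \left(- \frac{1}{855}\right) = \frac{56}{855}$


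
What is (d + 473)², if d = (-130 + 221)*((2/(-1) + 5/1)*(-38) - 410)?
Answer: 2228878521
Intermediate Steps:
d = -47684 (d = 91*((2*(-1) + 5*1)*(-38) - 410) = 91*((-2 + 5)*(-38) - 410) = 91*(3*(-38) - 410) = 91*(-114 - 410) = 91*(-524) = -47684)
(d + 473)² = (-47684 + 473)² = (-47211)² = 2228878521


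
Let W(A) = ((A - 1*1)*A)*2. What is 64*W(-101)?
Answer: 1318656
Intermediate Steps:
W(A) = 2*A*(-1 + A) (W(A) = ((A - 1)*A)*2 = ((-1 + A)*A)*2 = (A*(-1 + A))*2 = 2*A*(-1 + A))
64*W(-101) = 64*(2*(-101)*(-1 - 101)) = 64*(2*(-101)*(-102)) = 64*20604 = 1318656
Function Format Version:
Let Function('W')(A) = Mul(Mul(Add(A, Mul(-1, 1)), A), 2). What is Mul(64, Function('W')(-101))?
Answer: 1318656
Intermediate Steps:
Function('W')(A) = Mul(2, A, Add(-1, A)) (Function('W')(A) = Mul(Mul(Add(A, -1), A), 2) = Mul(Mul(Add(-1, A), A), 2) = Mul(Mul(A, Add(-1, A)), 2) = Mul(2, A, Add(-1, A)))
Mul(64, Function('W')(-101)) = Mul(64, Mul(2, -101, Add(-1, -101))) = Mul(64, Mul(2, -101, -102)) = Mul(64, 20604) = 1318656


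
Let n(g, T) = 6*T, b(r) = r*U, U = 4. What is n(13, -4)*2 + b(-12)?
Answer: -96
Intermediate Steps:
b(r) = 4*r (b(r) = r*4 = 4*r)
n(13, -4)*2 + b(-12) = (6*(-4))*2 + 4*(-12) = -24*2 - 48 = -48 - 48 = -96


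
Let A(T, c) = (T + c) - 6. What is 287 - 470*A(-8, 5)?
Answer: 4517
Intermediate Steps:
A(T, c) = -6 + T + c
287 - 470*A(-8, 5) = 287 - 470*(-6 - 8 + 5) = 287 - 470*(-9) = 287 + 4230 = 4517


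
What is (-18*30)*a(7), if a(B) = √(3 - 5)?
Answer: -540*I*√2 ≈ -763.68*I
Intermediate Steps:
a(B) = I*√2 (a(B) = √(-2) = I*√2)
(-18*30)*a(7) = (-18*30)*(I*√2) = -540*I*√2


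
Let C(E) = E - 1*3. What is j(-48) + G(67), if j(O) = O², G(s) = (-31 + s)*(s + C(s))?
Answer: 7020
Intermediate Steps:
C(E) = -3 + E (C(E) = E - 3 = -3 + E)
G(s) = (-31 + s)*(-3 + 2*s) (G(s) = (-31 + s)*(s + (-3 + s)) = (-31 + s)*(-3 + 2*s))
j(-48) + G(67) = (-48)² + (93 - 65*67 + 2*67²) = 2304 + (93 - 4355 + 2*4489) = 2304 + (93 - 4355 + 8978) = 2304 + 4716 = 7020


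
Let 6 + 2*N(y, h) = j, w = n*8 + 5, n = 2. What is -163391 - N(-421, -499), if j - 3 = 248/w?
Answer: -6862607/42 ≈ -1.6340e+5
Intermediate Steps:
w = 21 (w = 2*8 + 5 = 16 + 5 = 21)
j = 311/21 (j = 3 + 248/21 = 311/21 ≈ 14.810)
N(y, h) = 185/42 (N(y, h) = -3 + (½)*(311/21) = -3 + 311/42 = 185/42)
-163391 - N(-421, -499) = -163391 - 1*185/42 = -163391 - 185/42 = -6862607/42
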